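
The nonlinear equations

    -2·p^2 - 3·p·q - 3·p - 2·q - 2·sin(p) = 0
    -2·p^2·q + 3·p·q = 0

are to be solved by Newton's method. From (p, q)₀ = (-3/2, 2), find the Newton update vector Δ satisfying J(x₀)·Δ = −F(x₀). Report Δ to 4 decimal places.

At (-3/2, 2): F = (6.994990, -18.0000).
Jacobian J = [[-4·p - 3·q - 2·cos(p) - 3, -3·p - 2], [-4·p·q + 3·q, -2·p^2 + 3·p]].
At the point, J = [[-3.141474, 2.5000], [18.0000, -9.0000]] (det J = -16.726730).
Solving J·Δ = −F gives Δ = (-1.0734, -4.1469).

(-1.0734, -4.1469)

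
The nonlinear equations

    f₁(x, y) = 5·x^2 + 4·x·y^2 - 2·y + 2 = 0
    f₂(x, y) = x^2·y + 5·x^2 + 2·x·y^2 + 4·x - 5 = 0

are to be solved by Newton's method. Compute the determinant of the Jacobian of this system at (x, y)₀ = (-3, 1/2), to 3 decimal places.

J = [[10·x + 4·y^2, 8·x·y - 2], [2·x·y + 10·x + 2·y^2 + 4, x^2 + 4·x·y]].
At the point, J = [[-29.000, -14.000], [-28.500, 3.000]].
det J = -486.000.

-486.000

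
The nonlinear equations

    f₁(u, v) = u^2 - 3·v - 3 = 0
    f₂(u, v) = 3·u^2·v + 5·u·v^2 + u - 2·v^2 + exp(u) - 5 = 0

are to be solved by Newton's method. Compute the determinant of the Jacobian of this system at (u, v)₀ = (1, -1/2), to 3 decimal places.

J = [[2·u, -3], [6·u·v + 5·v^2 + exp(u) + 1, 3·u^2 + 10·u·v - 4·v]].
At the point, J = [[2.000, -3.000], [1.96828, 0.000]].
det J = 5.905.

5.905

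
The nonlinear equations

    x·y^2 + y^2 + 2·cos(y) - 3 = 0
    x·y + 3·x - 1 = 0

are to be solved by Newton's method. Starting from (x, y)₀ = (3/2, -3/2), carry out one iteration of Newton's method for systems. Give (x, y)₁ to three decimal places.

At (3/2, -3/2): F = (2.76647, 1.250).
Jacobian J = [[y^2, 2·x·y + 2·y - 2·sin(y)], [y + 3, x]].
At the point, J = [[2.250, -5.50501], [1.500, 1.500]] (det J = 11.63252).
Solving J·Δ = −F gives Δ = (-0.948, 0.115).
Then the next iterate is (x, y)₁ = (0.552, -1.385).

(0.552, -1.385)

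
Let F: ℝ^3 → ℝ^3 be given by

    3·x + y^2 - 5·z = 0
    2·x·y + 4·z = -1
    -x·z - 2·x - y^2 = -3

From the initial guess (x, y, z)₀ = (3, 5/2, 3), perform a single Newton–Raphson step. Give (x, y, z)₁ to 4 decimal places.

(7.7273, -3.8182, -0.4318)

At (3, 5/2, 3): F = (0.2500, 28.0000, -18.2500).
Jacobian J = [[3, 2·y, -5], [2·y, 2·x, 4], [-z - 2, -2·y, -x]].
At the point, J = [[3.0000, 5.0000, -5.0000], [5.0000, 6.0000, 4.0000], [-5.0000, -5.0000, -3.0000]] (det J = -44.0000).
Solving J·Δ = −F gives Δ = (4.7273, -6.3182, -3.4318).
Then the next iterate is (x, y, z)₁ = (7.7273, -3.8182, -0.4318).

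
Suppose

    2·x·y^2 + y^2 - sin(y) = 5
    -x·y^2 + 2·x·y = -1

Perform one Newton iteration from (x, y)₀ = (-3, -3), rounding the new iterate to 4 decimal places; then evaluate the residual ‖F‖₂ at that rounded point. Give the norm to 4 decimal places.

303.9144

At (-3, -3): F = (-49.858880, 46.0000).
Jacobian J = [[2·y^2, 4·x·y + 2·y - cos(y)], [-y^2 + 2·y, -2·x·y + 2·x]].
At the point, J = [[18.0000, 30.989992], [-15.0000, -24.0000]] (det J = 32.849887).
Solving J·Δ = −F gives Δ = (6.9689, -2.4389).
Then the next iterate is (x, y)₁ = (3.9689, -5.4389).
Re-evaluating at (3.9689, -5.4389): F = (258.647225, -159.579444), so ‖F‖₂ = 303.9144.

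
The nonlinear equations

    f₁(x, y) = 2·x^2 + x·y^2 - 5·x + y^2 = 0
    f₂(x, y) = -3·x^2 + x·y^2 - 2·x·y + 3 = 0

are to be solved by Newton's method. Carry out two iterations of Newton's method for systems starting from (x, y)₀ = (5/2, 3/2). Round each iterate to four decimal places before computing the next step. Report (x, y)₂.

(0.9427, 1.3597)

At (5/2, 3/2): F = (7.8750, -17.6250).
Jacobian J = [[4·x + y^2 - 5, 2·x·y + 2·y], [-6·x + y^2 - 2·y, 2·x·y - 2·x]].
At the point, J = [[7.2500, 10.5000], [-15.7500, 2.5000]] (det J = 183.5000).
Solving J·Δ = −F gives Δ = (-1.1158, 0.0204).
Then the next iterate is (x, y)₁ = (1.3842, 1.5204).
Round to (1.3842, 1.5204) and repeat: F = (2.422375, -3.757365), J = [[2.848416, 7.249875], [-9.034384, 1.440675]].
Δ = (-0.4415, -0.1607), so (x, y)₂ = (0.9427, 1.3597).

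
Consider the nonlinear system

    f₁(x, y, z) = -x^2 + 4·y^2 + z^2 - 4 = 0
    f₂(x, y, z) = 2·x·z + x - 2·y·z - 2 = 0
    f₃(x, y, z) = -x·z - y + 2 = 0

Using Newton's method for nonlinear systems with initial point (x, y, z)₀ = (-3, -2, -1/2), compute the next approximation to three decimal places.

(1.900, 0.100, -1.450)

At (-3, -2, -1/2): F = (3.250, -4.000, 2.500).
Jacobian J = [[-2·x, 8·y, 2·z], [2·z + 1, -2·z, 2·x - 2·y], [-z, -1, -x]].
At the point, J = [[6.000, -16.000, -1.000], [0.000, 1.000, -2.000], [0.500, -1.000, 3.000]] (det J = 22.500).
Solving J·Δ = −F gives Δ = (4.900, 2.100, -0.950).
Then the next iterate is (x, y, z)₁ = (1.900, 0.100, -1.450).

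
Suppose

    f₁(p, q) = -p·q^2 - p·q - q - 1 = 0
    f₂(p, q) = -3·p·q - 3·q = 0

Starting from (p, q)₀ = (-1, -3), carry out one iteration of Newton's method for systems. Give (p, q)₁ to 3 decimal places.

At (-1, -3): F = (8.000, 0.000).
Jacobian J = [[-q^2 - q, -2·p·q - p - 1], [-3·q, -3·p - 3]].
At the point, J = [[-6.000, -6.000], [9.000, 0.000]] (det J = 54.000).
Solving J·Δ = −F gives Δ = (0.000, 1.333).
Then the next iterate is (p, q)₁ = (-1.000, -1.667).

(-1.000, -1.667)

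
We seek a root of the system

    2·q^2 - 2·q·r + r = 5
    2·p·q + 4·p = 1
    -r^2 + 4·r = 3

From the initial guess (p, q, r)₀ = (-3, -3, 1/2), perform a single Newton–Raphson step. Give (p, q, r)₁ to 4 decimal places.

(-4.9808, -1.5064, 0.9167)

At (-3, -3, 1/2): F = (16.5000, 5.0000, -1.2500).
Jacobian J = [[0, 4·q - 2·r, -2·q + 1], [2·q + 4, 2·p, 0], [0, 0, -2·r + 4]].
At the point, J = [[0.0000, -13.0000, 7.0000], [-2.0000, -6.0000, 0.0000], [0.0000, 0.0000, 3.0000]] (det J = -78.0000).
Solving J·Δ = −F gives Δ = (-1.9808, 1.4936, 0.4167).
Then the next iterate is (p, q, r)₁ = (-4.9808, -1.5064, 0.9167).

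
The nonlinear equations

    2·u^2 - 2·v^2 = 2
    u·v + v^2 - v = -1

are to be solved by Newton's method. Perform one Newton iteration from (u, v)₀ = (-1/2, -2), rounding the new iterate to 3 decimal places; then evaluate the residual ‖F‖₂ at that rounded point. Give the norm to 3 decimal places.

3.733

At (-1/2, -2): F = (-9.500, 8.000).
Jacobian J = [[4·u, -4·v], [v, u + 2·v - 1]].
At the point, J = [[-2.000, 8.000], [-2.000, -5.500]] (det J = 27.000).
Solving J·Δ = −F gives Δ = (0.435, 1.296).
Then the next iterate is (u, v)₁ = (-0.065, -0.704).
Re-evaluating at (-0.065, -0.704): F = (-2.98278, 2.24538), so ‖F‖₂ = 3.733.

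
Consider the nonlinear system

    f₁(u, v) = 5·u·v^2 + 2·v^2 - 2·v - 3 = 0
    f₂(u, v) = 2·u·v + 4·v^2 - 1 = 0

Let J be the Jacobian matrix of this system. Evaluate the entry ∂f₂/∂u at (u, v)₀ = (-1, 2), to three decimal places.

4.000

∂f₂/∂u = 2·v.
At (-1, 2) this is 4.000.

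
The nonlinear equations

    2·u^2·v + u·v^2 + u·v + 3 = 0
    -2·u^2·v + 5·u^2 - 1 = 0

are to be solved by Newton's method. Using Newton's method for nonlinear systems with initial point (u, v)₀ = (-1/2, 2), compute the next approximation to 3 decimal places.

At (-1/2, 2): F = (1.000, -0.750).
Jacobian J = [[4·u·v + v^2 + v, 2·u^2 + 2·u·v + u], [-4·u·v + 10·u, -2·u^2]].
At the point, J = [[2.000, -2.000], [-1.000, -0.500]] (det J = -3.000).
Solving J·Δ = −F gives Δ = (-0.667, -0.167).
Then the next iterate is (u, v)₁ = (-1.167, 1.833).

(-1.167, 1.833)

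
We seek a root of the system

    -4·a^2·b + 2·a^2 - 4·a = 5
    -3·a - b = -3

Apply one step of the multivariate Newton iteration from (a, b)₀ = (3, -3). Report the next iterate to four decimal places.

(1.8457, -2.5372)

At (3, -3): F = (109.0000, -3.0000).
Jacobian J = [[-8·a·b + 4·a - 4, -4·a^2], [-3, -1]].
At the point, J = [[80.0000, -36.0000], [-3.0000, -1.0000]] (det J = -188.0000).
Solving J·Δ = −F gives Δ = (-1.1543, 0.4628).
Then the next iterate is (a, b)₁ = (1.8457, -2.5372).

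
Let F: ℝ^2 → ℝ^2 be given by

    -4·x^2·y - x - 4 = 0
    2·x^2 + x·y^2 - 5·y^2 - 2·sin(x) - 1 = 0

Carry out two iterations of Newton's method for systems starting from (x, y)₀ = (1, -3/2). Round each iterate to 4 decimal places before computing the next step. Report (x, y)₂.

(1.4741, -0.5999)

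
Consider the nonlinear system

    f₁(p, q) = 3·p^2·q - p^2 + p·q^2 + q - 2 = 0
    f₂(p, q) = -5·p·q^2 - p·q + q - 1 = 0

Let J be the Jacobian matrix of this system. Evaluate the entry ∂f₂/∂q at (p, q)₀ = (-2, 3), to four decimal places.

∂f₂/∂q = -10·p·q - p + 1.
At (-2, 3) this is 63.0000.

63.0000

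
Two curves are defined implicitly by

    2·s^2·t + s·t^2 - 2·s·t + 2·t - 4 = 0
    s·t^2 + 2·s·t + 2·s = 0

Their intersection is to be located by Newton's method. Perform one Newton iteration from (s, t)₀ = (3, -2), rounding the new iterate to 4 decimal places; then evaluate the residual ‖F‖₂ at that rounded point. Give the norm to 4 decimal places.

At (3, -2): F = (-20.0000, 6.0000).
Jacobian J = [[4·s·t + t^2 - 2·t, 2·s^2 + 2·s·t - 2·s + 2], [t^2 + 2·t + 2, 2·s·t + 2·s]].
At the point, J = [[-16.0000, 2.0000], [2.0000, -6.0000]] (det J = 92.0000).
Solving J·Δ = −F gives Δ = (-1.1739, 0.6087).
Then the next iterate is (s, t)₁ = (1.8261, -1.3913).
Re-evaluating at (1.8261, -1.3913): F = (-7.445456, 2.105705), so ‖F‖₂ = 7.7375.

7.7375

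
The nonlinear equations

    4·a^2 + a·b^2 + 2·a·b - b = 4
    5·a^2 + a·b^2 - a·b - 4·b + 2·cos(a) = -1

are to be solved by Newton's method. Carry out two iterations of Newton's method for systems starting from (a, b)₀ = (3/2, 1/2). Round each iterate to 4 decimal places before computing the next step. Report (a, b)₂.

(0.7242, 1.3288)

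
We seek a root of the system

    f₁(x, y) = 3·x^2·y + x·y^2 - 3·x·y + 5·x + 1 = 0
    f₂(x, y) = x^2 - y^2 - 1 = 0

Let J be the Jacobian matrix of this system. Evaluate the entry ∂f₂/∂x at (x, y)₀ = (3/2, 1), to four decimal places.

3.0000

∂f₂/∂x = 2·x.
At (3/2, 1) this is 3.0000.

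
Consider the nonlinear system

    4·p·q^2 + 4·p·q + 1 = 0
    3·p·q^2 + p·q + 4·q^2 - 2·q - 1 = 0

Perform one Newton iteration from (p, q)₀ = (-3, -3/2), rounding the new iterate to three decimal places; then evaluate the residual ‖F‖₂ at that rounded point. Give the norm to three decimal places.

2.055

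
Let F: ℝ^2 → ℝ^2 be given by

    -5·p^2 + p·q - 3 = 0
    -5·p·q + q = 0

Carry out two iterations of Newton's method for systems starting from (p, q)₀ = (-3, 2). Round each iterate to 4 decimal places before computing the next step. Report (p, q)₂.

(-0.4980, 0.5632)

At (-3, 2): F = (-54.0000, 32.0000).
Jacobian J = [[-10·p + q, p], [-5·q, -5·p + 1]].
At the point, J = [[32.0000, -3.0000], [-10.0000, 16.0000]] (det J = 482.0000).
Solving J·Δ = −F gives Δ = (1.5934, -1.0041).
Then the next iterate is (p, q)₁ = (-1.4066, 0.9959).
Round to (-1.4066, 0.9959) and repeat: F = (-14.293451, 8.000065), J = [[15.0619, -1.4066], [-4.9795, 8.0330]].
Δ = (0.9086, -0.4327), so (p, q)₂ = (-0.4980, 0.5632).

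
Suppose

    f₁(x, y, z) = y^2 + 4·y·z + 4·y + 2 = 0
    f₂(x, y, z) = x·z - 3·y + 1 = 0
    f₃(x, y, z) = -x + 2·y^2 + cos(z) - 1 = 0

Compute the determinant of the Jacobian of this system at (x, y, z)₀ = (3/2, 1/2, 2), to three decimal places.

J = [[0, 2·y + 4·z + 4, 4·y], [z, -3, x], [-1, 4·y, -sin(z)]].
At the point, J = [[0.000, 13.000, 2.000], [2.000, -3.000, 1.500], [-1.000, 2.000, -0.90930]].
det J = 6.142.

6.142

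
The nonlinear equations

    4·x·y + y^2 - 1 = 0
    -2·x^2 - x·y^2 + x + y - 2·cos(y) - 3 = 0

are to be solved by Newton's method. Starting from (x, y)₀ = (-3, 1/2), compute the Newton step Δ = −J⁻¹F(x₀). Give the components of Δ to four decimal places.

(2.0179, -0.2467)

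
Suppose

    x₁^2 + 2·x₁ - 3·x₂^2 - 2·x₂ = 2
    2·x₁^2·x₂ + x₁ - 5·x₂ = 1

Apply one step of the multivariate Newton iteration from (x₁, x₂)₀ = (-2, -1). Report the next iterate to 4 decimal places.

(-1.6429, -0.0714)

At (-2, -1): F = (-3.0000, -6.0000).
Jacobian J = [[2·x₁ + 2, -6·x₂ - 2], [4·x₁·x₂ + 1, 2·x₁^2 - 5]].
At the point, J = [[-2.0000, 4.0000], [9.0000, 3.0000]] (det J = -42.0000).
Solving J·Δ = −F gives Δ = (0.3571, 0.9286).
Then the next iterate is (x₁, x₂)₁ = (-1.6429, -0.0714).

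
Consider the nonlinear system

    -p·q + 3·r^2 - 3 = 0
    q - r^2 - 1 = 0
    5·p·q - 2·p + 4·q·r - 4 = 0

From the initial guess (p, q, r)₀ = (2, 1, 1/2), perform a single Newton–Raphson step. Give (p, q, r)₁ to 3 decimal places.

At (2, 1, 1/2): F = (-4.250, -0.250, 4.000).
Jacobian J = [[-q, -p, 6·r], [0, 1, -2·r], [5·q - 2, 5·p + 4·r, 4·q]].
At the point, J = [[-1.000, -2.000, 3.000], [0.000, 1.000, -1.000], [3.000, 12.000, 4.000]] (det J = -19.000).
Solving J·Δ = −F gives Δ = (-4.368, 0.632, 0.382).
Then the next iterate is (p, q, r)₁ = (-2.368, 1.632, 0.882).

(-2.368, 1.632, 0.882)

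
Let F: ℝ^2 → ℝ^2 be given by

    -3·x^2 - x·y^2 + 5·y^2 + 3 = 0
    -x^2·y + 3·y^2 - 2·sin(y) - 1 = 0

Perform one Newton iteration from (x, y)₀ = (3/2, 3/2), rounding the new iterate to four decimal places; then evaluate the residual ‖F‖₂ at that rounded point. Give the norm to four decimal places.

At (3/2, 3/2): F = (4.1250, 0.380010).
Jacobian J = [[-6·x - y^2, -2·x·y + 10·y], [-2·x·y, -x^2 + 6·y - 2·cos(y)]].
At the point, J = [[-11.2500, 10.5000], [-4.5000, 6.608526]] (det J = -27.095913).
Solving J·Δ = −F gives Δ = (0.8588, 0.5273).
Then the next iterate is (x, y)₁ = (2.3588, 2.0273).
Re-evaluating at (2.3588, 2.0273): F = (-2.836625, -1.745133), so ‖F‖₂ = 3.3305.

3.3305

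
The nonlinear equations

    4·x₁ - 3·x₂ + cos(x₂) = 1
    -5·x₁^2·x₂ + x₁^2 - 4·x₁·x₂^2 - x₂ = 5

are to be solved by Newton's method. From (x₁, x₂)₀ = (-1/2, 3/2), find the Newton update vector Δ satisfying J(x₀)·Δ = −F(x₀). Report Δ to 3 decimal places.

At (-1/2, 3/2): F = (-7.42926, -3.625).
Jacobian J = [[4, -sin(x₂) - 3], [-10·x₁·x₂ + 2·x₁ - 4·x₂^2, -5·x₁^2 - 8·x₁·x₂ - 1]].
At the point, J = [[4.000, -3.99749], [-2.500, 3.750]] (det J = 5.00626).
Solving J·Δ = −F gives Δ = (8.460, 6.606).

(8.460, 6.606)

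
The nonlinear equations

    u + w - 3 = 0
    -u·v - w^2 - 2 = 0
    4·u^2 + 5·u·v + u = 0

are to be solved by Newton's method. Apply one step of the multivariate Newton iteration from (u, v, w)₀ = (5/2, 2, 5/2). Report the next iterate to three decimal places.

(1.712, -0.246, 1.288)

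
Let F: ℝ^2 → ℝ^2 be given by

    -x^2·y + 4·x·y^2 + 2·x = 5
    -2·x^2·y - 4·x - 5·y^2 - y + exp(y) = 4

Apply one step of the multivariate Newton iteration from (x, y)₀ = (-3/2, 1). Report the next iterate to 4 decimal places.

(-0.0519, 0.7742)

At (-3/2, 1): F = (-16.2500, -5.781718).
Jacobian J = [[-2·x·y + 4·y^2 + 2, -x^2 + 8·x·y], [-4·x·y - 4, -2·x^2 - 10·y + exp(y) - 1]].
At the point, J = [[9.0000, -14.2500], [2.0000, -12.781718]] (det J = -86.535464).
Solving J·Δ = −F gives Δ = (1.4481, -0.2258).
Then the next iterate is (x, y)₁ = (-0.0519, 0.7742).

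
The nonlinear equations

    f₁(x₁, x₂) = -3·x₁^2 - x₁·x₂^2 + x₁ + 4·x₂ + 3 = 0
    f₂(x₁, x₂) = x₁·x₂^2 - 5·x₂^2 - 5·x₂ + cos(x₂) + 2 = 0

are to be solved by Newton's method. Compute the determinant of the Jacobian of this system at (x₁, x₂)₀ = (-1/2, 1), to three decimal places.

J = [[-6·x₁ - x₂^2 + 1, -2·x₁·x₂ + 4], [x₂^2, 2·x₁·x₂ - 10·x₂ - sin(x₂) - 5]].
At the point, J = [[3.000, 5.000], [1.000, -16.84147]].
det J = -55.524.

-55.524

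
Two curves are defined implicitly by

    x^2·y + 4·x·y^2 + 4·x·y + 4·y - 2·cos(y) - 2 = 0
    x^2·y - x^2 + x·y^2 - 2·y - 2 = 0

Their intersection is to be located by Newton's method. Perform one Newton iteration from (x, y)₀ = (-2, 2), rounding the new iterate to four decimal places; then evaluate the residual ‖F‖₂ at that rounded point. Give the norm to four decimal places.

10.4946

At (-2, 2): F = (-33.167706, -10.0000).
Jacobian J = [[2·x·y + 4·y^2 + 4·y, x^2 + 8·x·y + 4·x + 2·sin(y) + 4], [2·x·y - 2·x + y^2, x^2 + 2·x·y - 2]].
At the point, J = [[16.0000, -30.181405], [0.0000, -6.0000]] (det J = -96.0000).
Solving J·Δ = −F gives Δ = (-1.0709, -1.6667).
Then the next iterate is (x, y)₁ = (-3.0709, 0.3333).
Re-evaluating at (-3.0709, 0.3333): F = (-4.872270, -9.295008), so ‖F‖₂ = 10.4946.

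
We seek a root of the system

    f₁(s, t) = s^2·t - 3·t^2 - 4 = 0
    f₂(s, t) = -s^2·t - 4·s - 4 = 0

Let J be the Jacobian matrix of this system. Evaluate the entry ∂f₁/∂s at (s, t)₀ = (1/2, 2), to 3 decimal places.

∂f₁/∂s = 2·s·t.
At (1/2, 2) this is 2.000.

2.000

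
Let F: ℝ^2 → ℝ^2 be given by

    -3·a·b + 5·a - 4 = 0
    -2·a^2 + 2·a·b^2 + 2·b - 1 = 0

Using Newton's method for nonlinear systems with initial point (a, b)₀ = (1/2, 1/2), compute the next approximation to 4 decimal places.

(1.3636, 1.0152)

At (1/2, 1/2): F = (-2.2500, -0.2500).
Jacobian J = [[-3·b + 5, -3·a], [-4·a + 2·b^2, 4·a·b + 2]].
At the point, J = [[3.5000, -1.5000], [-1.5000, 3.0000]] (det J = 8.2500).
Solving J·Δ = −F gives Δ = (0.8636, 0.5152).
Then the next iterate is (a, b)₁ = (1.3636, 1.0152).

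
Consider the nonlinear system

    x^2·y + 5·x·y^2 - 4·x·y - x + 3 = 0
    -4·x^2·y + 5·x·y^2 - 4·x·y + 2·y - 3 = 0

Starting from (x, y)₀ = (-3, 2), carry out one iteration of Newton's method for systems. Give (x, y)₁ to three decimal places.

(-1.683, 1.659)

At (-3, 2): F = (-12.000, -107.000).
Jacobian J = [[2·x·y + 5·y^2 - 4·y - 1, x^2 + 10·x·y - 4·x], [-8·x·y + 5·y^2 - 4·y, -4·x^2 + 10·x·y - 4·x + 2]].
At the point, J = [[-1.000, -39.000], [60.000, -82.000]] (det J = 2422.000).
Solving J·Δ = −F gives Δ = (1.317, -0.341).
Then the next iterate is (x, y)₁ = (-1.683, 1.659).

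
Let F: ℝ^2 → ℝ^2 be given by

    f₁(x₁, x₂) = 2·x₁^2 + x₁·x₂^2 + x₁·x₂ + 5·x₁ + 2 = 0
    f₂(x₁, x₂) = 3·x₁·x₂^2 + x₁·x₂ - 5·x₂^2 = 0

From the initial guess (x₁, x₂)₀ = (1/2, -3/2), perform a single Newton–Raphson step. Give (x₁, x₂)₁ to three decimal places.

At (1/2, -3/2): F = (5.375, -8.625).
Jacobian J = [[4·x₁ + x₂^2 + x₂ + 5, 2·x₁·x₂ + x₁], [3·x₂^2 + x₂, 6·x₁·x₂ + x₁ - 10·x₂]].
At the point, J = [[7.750, -1.000], [5.250, 11.000]] (det J = 90.500).
Solving J·Δ = −F gives Δ = (-0.558, 1.050).
Then the next iterate is (x₁, x₂)₁ = (-0.058, -0.450).

(-0.058, -0.450)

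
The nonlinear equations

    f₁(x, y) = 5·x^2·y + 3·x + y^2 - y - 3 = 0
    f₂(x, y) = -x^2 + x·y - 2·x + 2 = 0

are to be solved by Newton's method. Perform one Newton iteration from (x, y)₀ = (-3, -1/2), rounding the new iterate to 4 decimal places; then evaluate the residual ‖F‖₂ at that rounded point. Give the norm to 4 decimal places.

At (-3, -1/2): F = (-33.7500, 0.5000).
Jacobian J = [[10·x·y + 3, 5·x^2 + 2·y - 1], [-2·x + y - 2, x]].
At the point, J = [[18.0000, 43.0000], [3.5000, -3.0000]] (det J = -204.5000).
Solving J·Δ = −F gives Δ = (0.3900, 0.6216).
Then the next iterate is (x, y)₁ = (-2.6100, 0.1216).
Re-evaluating at (-2.6100, 0.1216): F = (-6.795057, 0.090524), so ‖F‖₂ = 6.7957.

6.7957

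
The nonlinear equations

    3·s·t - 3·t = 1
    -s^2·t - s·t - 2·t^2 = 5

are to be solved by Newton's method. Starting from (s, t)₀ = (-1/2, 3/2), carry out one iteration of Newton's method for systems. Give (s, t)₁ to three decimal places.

(-0.365, -0.087)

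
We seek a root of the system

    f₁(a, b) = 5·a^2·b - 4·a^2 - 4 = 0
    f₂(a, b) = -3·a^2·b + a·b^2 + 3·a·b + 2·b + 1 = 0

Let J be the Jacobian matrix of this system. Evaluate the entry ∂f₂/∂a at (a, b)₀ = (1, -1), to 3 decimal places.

4.000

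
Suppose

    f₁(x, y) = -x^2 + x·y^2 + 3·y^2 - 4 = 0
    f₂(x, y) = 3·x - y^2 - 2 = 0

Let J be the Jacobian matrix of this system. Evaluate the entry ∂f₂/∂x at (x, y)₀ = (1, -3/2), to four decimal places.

∂f₂/∂x = 3.
At (1, -3/2) this is 3.0000.

3.0000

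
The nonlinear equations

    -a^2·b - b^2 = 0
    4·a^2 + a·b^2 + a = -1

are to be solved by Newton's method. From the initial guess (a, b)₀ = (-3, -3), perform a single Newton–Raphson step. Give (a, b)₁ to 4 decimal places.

At (-3, -3): F = (18.0000, 7.0000).
Jacobian J = [[-2·a·b, -a^2 - 2·b], [8·a + b^2 + 1, 2·a·b]].
At the point, J = [[-18.0000, -3.0000], [-14.0000, 18.0000]] (det J = -366.0000).
Solving J·Δ = −F gives Δ = (0.9426, 0.3443).
Then the next iterate is (a, b)₁ = (-2.0574, -2.6557).

(-2.0574, -2.6557)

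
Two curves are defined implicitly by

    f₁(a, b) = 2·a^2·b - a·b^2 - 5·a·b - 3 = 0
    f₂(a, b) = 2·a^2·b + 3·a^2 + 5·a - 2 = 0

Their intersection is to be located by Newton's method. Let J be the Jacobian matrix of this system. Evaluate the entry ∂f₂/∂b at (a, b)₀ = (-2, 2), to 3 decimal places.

8.000

∂f₂/∂b = 2·a^2.
At (-2, 2) this is 8.000.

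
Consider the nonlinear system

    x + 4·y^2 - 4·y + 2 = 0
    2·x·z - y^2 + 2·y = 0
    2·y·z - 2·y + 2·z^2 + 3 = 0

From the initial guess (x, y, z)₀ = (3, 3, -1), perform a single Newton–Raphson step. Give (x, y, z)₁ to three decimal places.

At (3, 3, -1): F = (29.000, -9.000, -7.000).
Jacobian J = [[1, 8·y - 4, 0], [2·z, -2·y + 2, 2·x], [0, 2·z - 2, 2·y + 4·z]].
At the point, J = [[1.000, 20.000, 0.000], [-2.000, -4.000, 6.000], [0.000, -4.000, 2.000]] (det J = 96.000).
Solving J·Δ = −F gives Δ = (0.167, -1.458, 0.583).
Then the next iterate is (x, y, z)₁ = (3.167, 1.542, -0.417).

(3.167, 1.542, -0.417)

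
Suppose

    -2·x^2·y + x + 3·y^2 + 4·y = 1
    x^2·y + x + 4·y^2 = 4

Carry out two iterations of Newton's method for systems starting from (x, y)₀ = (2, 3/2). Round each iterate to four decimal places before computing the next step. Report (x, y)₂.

(1.8233, 0.4783)

At (2, 3/2): F = (1.7500, 13.0000).
Jacobian J = [[-4·x·y + 1, -2·x^2 + 6·y + 4], [2·x·y + 1, x^2 + 8·y]].
At the point, J = [[-11.0000, 5.0000], [7.0000, 16.0000]] (det J = -211.0000).
Solving J·Δ = −F gives Δ = (-0.1754, -0.7358).
Then the next iterate is (x, y)₁ = (1.8246, 0.7642).
Round to (1.8246, 0.7642) and repeat: F = (0.545109, 2.704755), J = [[-4.577437, 1.926870], [3.788719, 9.442765]].
Δ = (-0.0013, -0.2859), so (x, y)₂ = (1.8233, 0.4783).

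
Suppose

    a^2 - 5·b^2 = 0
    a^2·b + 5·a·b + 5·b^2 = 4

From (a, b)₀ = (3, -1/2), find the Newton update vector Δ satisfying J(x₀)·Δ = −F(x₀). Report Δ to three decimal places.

At (3, -1/2): F = (7.750, -14.750).
Jacobian J = [[2·a, -10·b], [2·a·b + 5·b, a^2 + 5·a + 10·b]].
At the point, J = [[6.000, 5.000], [-5.500, 19.000]] (det J = 141.500).
Solving J·Δ = −F gives Δ = (-1.562, 0.324).

(-1.562, 0.324)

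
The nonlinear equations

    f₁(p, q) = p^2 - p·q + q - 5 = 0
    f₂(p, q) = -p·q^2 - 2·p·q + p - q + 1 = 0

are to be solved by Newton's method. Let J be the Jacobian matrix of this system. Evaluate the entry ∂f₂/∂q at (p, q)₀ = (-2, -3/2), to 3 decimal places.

-3.000

∂f₂/∂q = -2·p·q - 2·p - 1.
At (-2, -3/2) this is -3.000.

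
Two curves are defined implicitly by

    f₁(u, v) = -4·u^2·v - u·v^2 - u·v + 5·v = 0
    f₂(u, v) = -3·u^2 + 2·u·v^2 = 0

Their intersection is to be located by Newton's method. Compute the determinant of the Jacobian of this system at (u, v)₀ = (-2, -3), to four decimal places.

-666.0000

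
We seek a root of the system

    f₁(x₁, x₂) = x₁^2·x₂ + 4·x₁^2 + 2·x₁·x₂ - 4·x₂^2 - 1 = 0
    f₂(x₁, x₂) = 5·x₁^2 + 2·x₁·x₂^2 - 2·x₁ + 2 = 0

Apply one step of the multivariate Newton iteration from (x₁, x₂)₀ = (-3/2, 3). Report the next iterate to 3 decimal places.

At (-3/2, 3): F = (-30.250, -10.750).
Jacobian J = [[2·x₁·x₂ + 8·x₁ + 2·x₂, x₁^2 + 2·x₁ - 8·x₂], [10·x₁ + 2·x₂^2 - 2, 4·x₁·x₂]].
At the point, J = [[-15.000, -24.750], [1.000, -18.000]] (det J = 294.750).
Solving J·Δ = −F gives Δ = (-0.945, -0.650).
Then the next iterate is (x₁, x₂)₁ = (-2.445, 2.350).

(-2.445, 2.350)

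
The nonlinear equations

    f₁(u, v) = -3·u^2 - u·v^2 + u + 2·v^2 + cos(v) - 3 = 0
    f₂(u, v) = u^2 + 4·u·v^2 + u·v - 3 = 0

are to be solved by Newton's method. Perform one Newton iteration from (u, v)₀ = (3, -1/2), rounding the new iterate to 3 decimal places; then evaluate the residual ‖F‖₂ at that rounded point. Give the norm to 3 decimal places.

At (3, -1/2): F = (-26.37242, 7.500).
Jacobian J = [[-6·u - v^2 + 1, -2·u·v + 4·v - sin(v)], [2·u + 4·v^2 + v, 8·u·v + u]].
At the point, J = [[-17.250, 1.47943], [6.500, -9.000]] (det J = 145.63373).
Solving J·Δ = −F gives Δ = (-1.554, -0.289).
Then the next iterate is (u, v)₁ = (1.446, -0.789).
Re-evaluating at (1.446, -0.789): F = (-6.77732, 1.55068), so ‖F‖₂ = 6.952.

6.952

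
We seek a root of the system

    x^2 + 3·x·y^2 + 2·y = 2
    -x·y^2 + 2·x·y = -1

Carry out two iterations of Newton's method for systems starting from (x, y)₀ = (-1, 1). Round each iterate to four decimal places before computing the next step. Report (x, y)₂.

At (-1, 1): F = (-2.0000, 0.0000).
Jacobian J = [[2·x + 3·y^2, 6·x·y + 2], [-y^2 + 2·y, -2·x·y + 2·x]].
At the point, J = [[1.0000, -4.0000], [1.0000, 0.0000]] (det J = 4.0000).
Solving J·Δ = −F gives Δ = (0.0000, -0.5000).
Then the next iterate is (x, y)₁ = (-1.0000, 0.5000).
Round to (-1.0000, 0.5000) and repeat: F = (-0.7500, 0.2500), J = [[-1.2500, -1.0000], [0.7500, -1.0000]].
Δ = (-0.5000, -0.1250), so (x, y)₂ = (-1.5000, 0.3750).

(-1.5000, 0.3750)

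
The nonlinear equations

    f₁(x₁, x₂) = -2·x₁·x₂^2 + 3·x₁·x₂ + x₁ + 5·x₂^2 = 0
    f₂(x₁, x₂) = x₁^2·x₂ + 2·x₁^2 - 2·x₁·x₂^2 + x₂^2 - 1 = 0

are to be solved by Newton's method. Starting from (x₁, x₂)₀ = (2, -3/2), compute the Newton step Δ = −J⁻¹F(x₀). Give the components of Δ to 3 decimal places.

(-0.461, 0.354)

At (2, -3/2): F = (-4.750, -5.750).
Jacobian J = [[-2·x₂^2 + 3·x₂ + 1, -4·x₁·x₂ + 3·x₁ + 10·x₂], [2·x₁·x₂ + 4·x₁ - 2·x₂^2, x₁^2 - 4·x₁·x₂ + 2·x₂]].
At the point, J = [[-8.000, 3.000], [-2.500, 13.000]] (det J = -96.500).
Solving J·Δ = −F gives Δ = (-0.461, 0.354).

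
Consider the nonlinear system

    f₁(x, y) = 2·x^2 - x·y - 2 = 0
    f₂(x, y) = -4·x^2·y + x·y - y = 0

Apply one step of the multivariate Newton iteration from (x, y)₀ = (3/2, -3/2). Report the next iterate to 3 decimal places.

(0.955, -1.058)

At (3/2, -3/2): F = (4.750, 12.750).
Jacobian J = [[4·x - y, -x], [-8·x·y + y, -4·x^2 + x - 1]].
At the point, J = [[7.500, -1.500], [16.500, -8.500]] (det J = -39.000).
Solving J·Δ = −F gives Δ = (-0.545, 0.442).
Then the next iterate is (x, y)₁ = (0.955, -1.058).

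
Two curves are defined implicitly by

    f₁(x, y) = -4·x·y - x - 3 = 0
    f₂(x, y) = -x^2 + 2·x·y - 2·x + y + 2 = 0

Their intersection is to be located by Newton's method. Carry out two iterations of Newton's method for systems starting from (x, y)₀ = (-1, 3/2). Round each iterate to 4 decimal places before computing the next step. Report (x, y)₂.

At (-1, 3/2): F = (4.0000, 1.5000).
Jacobian J = [[-4·y - 1, -4·x], [-2·x + 2·y - 2, 2·x + 1]].
At the point, J = [[-7.0000, 4.0000], [3.0000, -1.0000]] (det J = -5.0000).
Solving J·Δ = −F gives Δ = (-2.0000, -4.5000).
Then the next iterate is (x, y)₁ = (-3.0000, -3.0000).
Round to (-3.0000, -3.0000) and repeat: F = (-36.0000, 14.0000), J = [[11.0000, 12.0000], [-2.0000, -5.0000]].
Δ = (0.3871, 2.6452), so (x, y)₂ = (-2.6129, -0.3548).

(-2.6129, -0.3548)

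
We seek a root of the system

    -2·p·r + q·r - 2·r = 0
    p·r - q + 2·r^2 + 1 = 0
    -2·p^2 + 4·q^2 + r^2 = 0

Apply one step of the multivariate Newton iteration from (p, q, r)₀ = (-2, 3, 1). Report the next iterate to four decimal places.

(-0.9672, 1.4708, 0.7190)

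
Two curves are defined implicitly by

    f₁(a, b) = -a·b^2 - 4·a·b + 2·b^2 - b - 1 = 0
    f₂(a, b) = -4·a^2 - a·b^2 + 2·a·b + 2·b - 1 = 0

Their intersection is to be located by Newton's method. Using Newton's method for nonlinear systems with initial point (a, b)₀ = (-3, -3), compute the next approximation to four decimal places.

At (-3, -3): F = (11.0000, 2.0000).
Jacobian J = [[-b^2 - 4·b, -2·a·b - 4·a + 4·b - 1], [-8·a - b^2 + 2·b, -2·a·b + 2·a + 2]].
At the point, J = [[3.0000, -19.0000], [9.0000, -22.0000]] (det J = 105.0000).
Solving J·Δ = −F gives Δ = (1.9429, 0.8857).
Then the next iterate is (a, b)₁ = (-1.0571, -2.1143).

(-1.0571, -2.1143)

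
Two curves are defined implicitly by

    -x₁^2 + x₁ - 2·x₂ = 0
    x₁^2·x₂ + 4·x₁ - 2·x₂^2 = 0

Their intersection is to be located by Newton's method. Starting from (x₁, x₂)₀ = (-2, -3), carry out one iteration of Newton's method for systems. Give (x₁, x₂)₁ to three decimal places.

At (-2, -3): F = (0.000, -38.000).
Jacobian J = [[-2·x₁ + 1, -2], [2·x₁·x₂ + 4, x₁^2 - 4·x₂]].
At the point, J = [[5.000, -2.000], [16.000, 16.000]] (det J = 112.000).
Solving J·Δ = −F gives Δ = (0.679, 1.696).
Then the next iterate is (x₁, x₂)₁ = (-1.321, -1.304).

(-1.321, -1.304)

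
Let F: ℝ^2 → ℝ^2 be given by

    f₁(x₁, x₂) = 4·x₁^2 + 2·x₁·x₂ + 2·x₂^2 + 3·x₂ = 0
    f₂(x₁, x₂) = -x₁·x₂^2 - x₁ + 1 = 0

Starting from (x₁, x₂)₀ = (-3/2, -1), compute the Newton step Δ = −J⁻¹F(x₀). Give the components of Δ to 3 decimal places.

At (-3/2, -1): F = (11.000, 4.000).
Jacobian J = [[8·x₁ + 2·x₂, 2·x₁ + 4·x₂ + 3], [-x₂^2 - 1, -2·x₁·x₂]].
At the point, J = [[-14.000, -4.000], [-2.000, -3.000]] (det J = 34.000).
Solving J·Δ = −F gives Δ = (0.500, 1.000).

(0.500, 1.000)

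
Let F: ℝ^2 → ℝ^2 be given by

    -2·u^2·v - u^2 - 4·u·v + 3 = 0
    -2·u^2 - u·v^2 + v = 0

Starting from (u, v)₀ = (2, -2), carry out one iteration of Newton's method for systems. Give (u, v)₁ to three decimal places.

(1.250, -1.000)

At (2, -2): F = (31.000, -18.000).
Jacobian J = [[-4·u·v - 2·u - 4·v, -2·u^2 - 4·u], [-4·u - v^2, -2·u·v + 1]].
At the point, J = [[20.000, -16.000], [-12.000, 9.000]] (det J = -12.000).
Solving J·Δ = −F gives Δ = (-0.750, 1.000).
Then the next iterate is (u, v)₁ = (1.250, -1.000).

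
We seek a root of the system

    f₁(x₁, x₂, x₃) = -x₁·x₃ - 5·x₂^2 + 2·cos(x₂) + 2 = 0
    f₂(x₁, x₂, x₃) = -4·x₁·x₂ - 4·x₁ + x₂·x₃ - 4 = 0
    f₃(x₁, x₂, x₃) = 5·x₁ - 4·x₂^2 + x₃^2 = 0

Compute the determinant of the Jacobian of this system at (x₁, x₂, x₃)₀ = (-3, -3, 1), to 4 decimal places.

-655.7494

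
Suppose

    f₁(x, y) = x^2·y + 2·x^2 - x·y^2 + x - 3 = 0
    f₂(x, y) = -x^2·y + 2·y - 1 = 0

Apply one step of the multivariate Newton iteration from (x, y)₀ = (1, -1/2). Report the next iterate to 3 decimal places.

(-0.286, 2.286)

At (1, -1/2): F = (-0.750, -1.500).
Jacobian J = [[2·x·y + 4·x - y^2 + 1, x^2 - 2·x·y], [-2·x·y, -x^2 + 2]].
At the point, J = [[3.750, 2.000], [1.000, 1.000]] (det J = 1.750).
Solving J·Δ = −F gives Δ = (-1.286, 2.786).
Then the next iterate is (x, y)₁ = (-0.286, 2.286).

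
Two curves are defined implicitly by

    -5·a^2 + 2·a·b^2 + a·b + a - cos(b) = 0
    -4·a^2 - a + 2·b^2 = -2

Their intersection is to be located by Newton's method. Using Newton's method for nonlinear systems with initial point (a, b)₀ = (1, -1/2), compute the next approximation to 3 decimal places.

(-0.293, 4.067)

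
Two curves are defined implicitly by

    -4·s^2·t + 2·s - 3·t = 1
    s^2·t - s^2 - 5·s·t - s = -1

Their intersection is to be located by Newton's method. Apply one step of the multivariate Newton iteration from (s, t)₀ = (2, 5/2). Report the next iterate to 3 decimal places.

At (2, 5/2): F = (-44.500, -20.000).
Jacobian J = [[-8·s·t + 2, -4·s^2 - 3], [2·s·t - 2·s - 5·t - 1, s^2 - 5·s]].
At the point, J = [[-38.000, -19.000], [-7.500, -6.000]] (det J = 85.500).
Solving J·Δ = −F gives Δ = (1.322, -4.985).
Then the next iterate is (s, t)₁ = (3.322, -2.485).

(3.322, -2.485)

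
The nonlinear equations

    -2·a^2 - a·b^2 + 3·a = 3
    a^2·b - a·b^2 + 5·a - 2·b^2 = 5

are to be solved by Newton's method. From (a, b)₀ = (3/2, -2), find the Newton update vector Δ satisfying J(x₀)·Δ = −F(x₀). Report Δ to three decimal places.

(-0.600, 0.800)

At (3/2, -2): F = (-9.000, -16.000).
Jacobian J = [[-4·a - b^2 + 3, -2·a·b], [2·a·b - b^2 + 5, a^2 - 2·a·b - 4·b]].
At the point, J = [[-7.000, 6.000], [-5.000, 16.250]] (det J = -83.750).
Solving J·Δ = −F gives Δ = (-0.600, 0.800).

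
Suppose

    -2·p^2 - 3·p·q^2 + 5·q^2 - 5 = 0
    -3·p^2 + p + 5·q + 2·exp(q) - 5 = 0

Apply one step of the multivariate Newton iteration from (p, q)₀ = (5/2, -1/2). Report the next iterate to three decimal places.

At (5/2, -1/2): F = (-18.125, -22.53694).
Jacobian J = [[-4·p - 3·q^2, -6·p·q + 10·q], [-6·p + 1, 2·exp(q) + 5]].
At the point, J = [[-10.750, 2.500], [-14.000, 6.21306]] (det J = -31.79041).
Solving J·Δ = −F gives Δ = (-1.770, -0.361).
Then the next iterate is (p, q)₁ = (0.730, -0.861).

(0.730, -0.861)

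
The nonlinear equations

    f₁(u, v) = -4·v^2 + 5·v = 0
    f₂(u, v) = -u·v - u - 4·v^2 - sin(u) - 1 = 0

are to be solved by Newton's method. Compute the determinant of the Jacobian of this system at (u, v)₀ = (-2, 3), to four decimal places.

J = [[0, -8·v + 5], [-v - cos(u) - 1, -u - 8·v]].
At the point, J = [[0.0000, -19.0000], [-3.583853, -22.0000]].
det J = -68.0932.

-68.0932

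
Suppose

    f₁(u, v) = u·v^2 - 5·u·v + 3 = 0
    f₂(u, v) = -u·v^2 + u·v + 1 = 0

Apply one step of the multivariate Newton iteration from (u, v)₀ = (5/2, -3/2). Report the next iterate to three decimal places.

At (5/2, -3/2): F = (27.375, -8.375).
Jacobian J = [[v^2 - 5·v, 2·u·v - 5·u], [-v^2 + v, -2·u·v + u]].
At the point, J = [[9.750, -20.000], [-3.750, 10.000]] (det J = 22.500).
Solving J·Δ = −F gives Δ = (-4.722, -0.933).
Then the next iterate is (u, v)₁ = (-2.222, -2.433).

(-2.222, -2.433)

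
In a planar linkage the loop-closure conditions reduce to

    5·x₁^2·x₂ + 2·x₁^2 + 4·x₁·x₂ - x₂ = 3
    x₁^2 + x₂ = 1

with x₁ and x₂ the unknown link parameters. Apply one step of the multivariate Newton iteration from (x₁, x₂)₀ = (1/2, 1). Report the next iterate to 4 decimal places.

At (1/2, 1): F = (-0.2500, 0.2500).
Jacobian J = [[10·x₁·x₂ + 4·x₁ + 4·x₂, 5·x₁^2 + 4·x₁ - 1], [2·x₁, 1]].
At the point, J = [[11.0000, 2.2500], [1.0000, 1.0000]] (det J = 8.7500).
Solving J·Δ = −F gives Δ = (0.0929, -0.3429).
Then the next iterate is (x₁, x₂)₁ = (0.5929, 0.6571).

(0.5929, 0.6571)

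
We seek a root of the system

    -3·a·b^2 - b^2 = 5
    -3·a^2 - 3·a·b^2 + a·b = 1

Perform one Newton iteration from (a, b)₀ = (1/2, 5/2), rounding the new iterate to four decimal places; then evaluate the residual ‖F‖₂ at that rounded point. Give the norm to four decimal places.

6.5568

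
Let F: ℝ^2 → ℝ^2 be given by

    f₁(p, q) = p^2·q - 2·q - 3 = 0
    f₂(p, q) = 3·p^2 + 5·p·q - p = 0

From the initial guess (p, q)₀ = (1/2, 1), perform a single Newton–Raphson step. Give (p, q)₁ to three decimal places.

At (1/2, 1): F = (-4.750, 2.750).
Jacobian J = [[2·p·q, p^2 - 2], [6·p + 5·q - 1, 5·p]].
At the point, J = [[1.000, -1.750], [7.000, 2.500]] (det J = 14.750).
Solving J·Δ = −F gives Δ = (0.479, -2.441).
Then the next iterate is (p, q)₁ = (0.979, -1.441).

(0.979, -1.441)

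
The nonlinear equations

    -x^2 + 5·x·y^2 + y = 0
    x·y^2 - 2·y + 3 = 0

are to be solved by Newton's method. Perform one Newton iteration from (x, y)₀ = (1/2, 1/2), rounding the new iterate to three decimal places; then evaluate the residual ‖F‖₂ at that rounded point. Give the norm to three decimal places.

59.820

At (1/2, 1/2): F = (0.875, 2.125).
Jacobian J = [[-2·x + 5·y^2, 10·x·y + 1], [y^2, 2·x·y - 2]].
At the point, J = [[0.250, 3.500], [0.250, -1.500]] (det J = -1.250).
Solving J·Δ = −F gives Δ = (-7.000, 0.250).
Then the next iterate is (x, y)₁ = (-6.500, 0.750).
Re-evaluating at (-6.500, 0.750): F = (-59.78125, -2.15625), so ‖F‖₂ = 59.820.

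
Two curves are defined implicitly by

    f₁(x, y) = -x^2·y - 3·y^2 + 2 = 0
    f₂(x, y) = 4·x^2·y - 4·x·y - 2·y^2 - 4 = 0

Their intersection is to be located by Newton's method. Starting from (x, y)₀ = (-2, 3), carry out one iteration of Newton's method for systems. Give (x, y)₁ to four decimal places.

At (-2, 3): F = (-37.0000, 50.0000).
Jacobian J = [[-2·x·y, -x^2 - 6·y], [8·x·y - 4·y, 4·x^2 - 4·x - 4·y]].
At the point, J = [[12.0000, -22.0000], [-60.0000, 12.0000]] (det J = -1176.0000).
Solving J·Δ = −F gives Δ = (0.5578, -1.3776).
Then the next iterate is (x, y)₁ = (-1.4422, 1.6224).

(-1.4422, 1.6224)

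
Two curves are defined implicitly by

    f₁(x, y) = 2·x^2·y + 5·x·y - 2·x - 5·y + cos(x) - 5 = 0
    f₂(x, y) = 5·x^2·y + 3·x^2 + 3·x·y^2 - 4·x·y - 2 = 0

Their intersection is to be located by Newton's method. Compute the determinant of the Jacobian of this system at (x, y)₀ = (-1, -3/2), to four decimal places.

126.1465

J = [[4·x·y + 5·y - sin(x) - 2, 2·x^2 + 5·x - 5], [10·x·y + 6·x + 3·y^2 - 4·y, 5·x^2 + 6·x·y - 4·x]].
At the point, J = [[-2.658529, -8.0000], [21.7500, 18.0000]].
det J = 126.1465.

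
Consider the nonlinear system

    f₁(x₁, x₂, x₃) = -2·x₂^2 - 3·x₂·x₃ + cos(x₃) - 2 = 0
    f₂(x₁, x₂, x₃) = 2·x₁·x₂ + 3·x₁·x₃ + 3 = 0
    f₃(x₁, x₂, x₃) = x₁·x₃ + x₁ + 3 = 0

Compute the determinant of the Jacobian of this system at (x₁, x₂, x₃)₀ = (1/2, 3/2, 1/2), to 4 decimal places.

7.4691

J = [[0, -4·x₂ - 3·x₃, -3·x₂ - sin(x₃)], [2·x₂ + 3·x₃, 2·x₁, 3·x₁], [x₃ + 1, 0, x₁]].
At the point, J = [[0.0000, -7.5000, -4.979426], [4.5000, 1.0000, 1.5000], [1.5000, 0.0000, 0.5000]].
det J = 7.4691.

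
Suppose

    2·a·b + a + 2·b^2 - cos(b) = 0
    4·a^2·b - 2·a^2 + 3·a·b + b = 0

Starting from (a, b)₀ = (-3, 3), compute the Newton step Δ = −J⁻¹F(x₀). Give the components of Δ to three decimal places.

At (-3, 3): F = (-2.01001, 66.000).
Jacobian J = [[2·b + 1, 2·a + 4·b + sin(b)], [8·a·b - 4·a + 3·b, 4·a^2 + 3·a + 1]].
At the point, J = [[7.000, 6.14112], [-51.000, 28.000]] (det J = 509.19712).
Solving J·Δ = −F gives Δ = (0.907, -0.706).

(0.907, -0.706)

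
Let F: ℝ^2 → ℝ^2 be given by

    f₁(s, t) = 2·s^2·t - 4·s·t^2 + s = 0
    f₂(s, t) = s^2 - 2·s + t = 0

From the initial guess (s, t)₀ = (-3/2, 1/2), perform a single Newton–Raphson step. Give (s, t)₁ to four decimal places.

(-0.3258, 0.6212)

At (-3/2, 1/2): F = (2.2500, 5.7500).
Jacobian J = [[4·s·t - 4·t^2 + 1, 2·s^2 - 8·s·t], [2·s - 2, 1]].
At the point, J = [[-3.0000, 10.5000], [-5.0000, 1.0000]] (det J = 49.5000).
Solving J·Δ = −F gives Δ = (1.1742, 0.1212).
Then the next iterate is (s, t)₁ = (-0.3258, 0.6212).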